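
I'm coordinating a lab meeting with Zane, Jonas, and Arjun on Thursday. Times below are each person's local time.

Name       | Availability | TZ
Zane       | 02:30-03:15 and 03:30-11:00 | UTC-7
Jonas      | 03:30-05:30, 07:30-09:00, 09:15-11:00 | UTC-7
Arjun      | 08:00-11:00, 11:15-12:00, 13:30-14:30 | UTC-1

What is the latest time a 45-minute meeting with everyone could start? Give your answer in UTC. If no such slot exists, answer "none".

14:45

Zane in UTC: 09:30-10:15, 10:30-18:00 (add 7h to convert from UTC-7).
Jonas in UTC: 10:30-12:30, 14:30-16:00, 16:15-18:00 (add 7h to convert from UTC-7).
Arjun in UTC: 09:00-12:00, 12:15-13:00, 14:30-15:30 (add 1h to convert from UTC-1).
Zane ∩ Jonas: 10:30-12:30, 14:30-16:00, 16:15-18:00.
Zane ∩ Jonas ∩ Arjun: 10:30-12:00, 12:15-12:30, 14:30-15:30.
So the common availability across everyone is 10:30-12:00, 12:15-12:30, 14:30-15:30.
The last common window of at least 45 minutes is 14:30-15:30; a 45-minute meeting can start as late as 14:45 and still end by 15:30.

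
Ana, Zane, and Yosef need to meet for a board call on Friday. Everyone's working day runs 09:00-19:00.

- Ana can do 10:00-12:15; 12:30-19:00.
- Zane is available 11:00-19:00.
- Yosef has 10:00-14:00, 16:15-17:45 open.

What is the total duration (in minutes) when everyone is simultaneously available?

255

Ana ∩ Zane: 11:00-12:15, 12:30-19:00.
Ana ∩ Zane ∩ Yosef: 11:00-12:15, 12:30-14:00, 16:15-17:45.
Those are the intersection windows.
Summing the common windows: 75 + 90 + 90 = 255 minutes.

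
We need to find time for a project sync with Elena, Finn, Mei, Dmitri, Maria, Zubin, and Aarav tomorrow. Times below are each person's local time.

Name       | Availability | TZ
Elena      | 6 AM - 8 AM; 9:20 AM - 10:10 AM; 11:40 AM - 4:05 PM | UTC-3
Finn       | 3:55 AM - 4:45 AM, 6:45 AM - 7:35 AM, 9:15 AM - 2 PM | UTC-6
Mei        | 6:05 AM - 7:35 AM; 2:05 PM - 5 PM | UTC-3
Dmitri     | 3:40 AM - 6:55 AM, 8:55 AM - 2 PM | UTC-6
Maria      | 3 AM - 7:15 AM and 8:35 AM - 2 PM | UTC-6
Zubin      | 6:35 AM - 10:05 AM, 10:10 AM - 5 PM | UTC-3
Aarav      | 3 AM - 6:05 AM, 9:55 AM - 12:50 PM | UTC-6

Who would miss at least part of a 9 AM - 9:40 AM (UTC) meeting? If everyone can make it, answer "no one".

Elena in UTC: 09:00-11:00, 12:20-13:10, 14:40-19:05 (add 3h to convert from UTC-3).
Finn in UTC: 09:55-10:45, 12:45-13:35, 15:15-20:00 (add 6h to convert from UTC-6).
Mei in UTC: 09:05-10:35, 17:05-20:00 (add 3h to convert from UTC-3).
Dmitri in UTC: 09:40-12:55, 14:55-20:00 (add 6h to convert from UTC-6).
Maria in UTC: 09:00-13:15, 14:35-20:00 (add 6h to convert from UTC-6).
Zubin in UTC: 09:35-13:05, 13:10-20:00 (add 3h to convert from UTC-3).
Aarav in UTC: 09:00-12:05, 15:55-18:50 (add 6h to convert from UTC-6).
Elena: free for 09:00-09:40. Finn: not fully free for 09:00-09:40. Mei: not fully free for 09:00-09:40. Dmitri: not fully free for 09:00-09:40. Maria: free for 09:00-09:40. Zubin: not fully free for 09:00-09:40. Aarav: free for 09:00-09:40.

Dmitri, Finn, Mei, Zubin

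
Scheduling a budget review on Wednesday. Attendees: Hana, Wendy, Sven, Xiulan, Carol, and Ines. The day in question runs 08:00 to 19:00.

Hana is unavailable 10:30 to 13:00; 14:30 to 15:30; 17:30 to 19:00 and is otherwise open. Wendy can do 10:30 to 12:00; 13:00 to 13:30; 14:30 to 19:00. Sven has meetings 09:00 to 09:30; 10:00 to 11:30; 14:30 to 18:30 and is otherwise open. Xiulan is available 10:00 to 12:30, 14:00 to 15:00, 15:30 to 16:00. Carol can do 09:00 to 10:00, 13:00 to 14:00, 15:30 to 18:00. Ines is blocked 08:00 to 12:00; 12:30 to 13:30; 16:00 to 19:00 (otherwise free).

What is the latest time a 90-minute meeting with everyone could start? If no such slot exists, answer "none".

Hana free: 08:00-10:30, 13:00-14:30, 15:30-17:30 (invert busy blocks within the working day).
Wendy free: 10:30-12:00, 13:00-13:30, 14:30-19:00.
Sven free: 08:00-09:00, 09:30-10:00, 11:30-14:30, 18:30-19:00 (invert busy blocks within the working day).
Xiulan free: 10:00-12:30, 14:00-15:00, 15:30-16:00.
Carol free: 09:00-10:00, 13:00-14:00, 15:30-18:00.
Ines free: 12:00-12:30, 13:30-16:00 (invert busy blocks within the working day).
Hana ∩ Wendy: 13:00-13:30, 15:30-17:30.
Hana ∩ Wendy ∩ Sven: 13:00-13:30.
Hana ∩ Wendy ∩ Sven ∩ Xiulan: ∅.
Hana ∩ Wendy ∩ Sven ∩ Xiulan ∩ Carol: ∅.
Hana ∩ Wendy ∩ Sven ∩ Xiulan ∩ Carol ∩ Ines: ∅.
There is no time when everyone is free.
No common window is at least 90 minutes long.

none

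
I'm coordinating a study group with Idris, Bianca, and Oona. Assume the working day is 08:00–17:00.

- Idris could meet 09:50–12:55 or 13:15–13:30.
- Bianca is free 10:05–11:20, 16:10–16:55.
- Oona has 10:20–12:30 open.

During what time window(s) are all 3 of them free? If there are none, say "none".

Idris ∩ Bianca: 10:05-11:20.
Idris ∩ Bianca ∩ Oona: 10:20-11:20.

10:20-11:20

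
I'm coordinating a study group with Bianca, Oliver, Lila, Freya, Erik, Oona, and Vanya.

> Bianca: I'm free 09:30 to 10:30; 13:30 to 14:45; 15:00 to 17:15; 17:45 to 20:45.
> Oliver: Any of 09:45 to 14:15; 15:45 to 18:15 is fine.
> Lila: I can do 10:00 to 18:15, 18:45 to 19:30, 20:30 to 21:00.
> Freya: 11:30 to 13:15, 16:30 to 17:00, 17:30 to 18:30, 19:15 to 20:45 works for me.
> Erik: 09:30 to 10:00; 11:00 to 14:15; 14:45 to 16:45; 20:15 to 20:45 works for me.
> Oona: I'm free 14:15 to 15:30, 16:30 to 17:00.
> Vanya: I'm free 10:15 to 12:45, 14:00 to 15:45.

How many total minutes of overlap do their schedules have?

0

Bianca ∩ Oliver: 09:45-10:30, 13:30-14:15, 15:45-17:15, 17:45-18:15.
Bianca ∩ Oliver ∩ Lila: 10:00-10:30, 13:30-14:15, 15:45-17:15, 17:45-18:15.
Bianca ∩ Oliver ∩ Lila ∩ Freya: 16:30-17:00, 17:45-18:15.
Bianca ∩ Oliver ∩ Lila ∩ Freya ∩ Erik: 16:30-16:45.
Bianca ∩ Oliver ∩ Lila ∩ Freya ∩ Erik ∩ Oona: 16:30-16:45.
Bianca ∩ Oliver ∩ Lila ∩ Freya ∩ Erik ∩ Oona ∩ Vanya: ∅.
There is no time when everyone is free.
There is no common window, so the total is 0 minutes.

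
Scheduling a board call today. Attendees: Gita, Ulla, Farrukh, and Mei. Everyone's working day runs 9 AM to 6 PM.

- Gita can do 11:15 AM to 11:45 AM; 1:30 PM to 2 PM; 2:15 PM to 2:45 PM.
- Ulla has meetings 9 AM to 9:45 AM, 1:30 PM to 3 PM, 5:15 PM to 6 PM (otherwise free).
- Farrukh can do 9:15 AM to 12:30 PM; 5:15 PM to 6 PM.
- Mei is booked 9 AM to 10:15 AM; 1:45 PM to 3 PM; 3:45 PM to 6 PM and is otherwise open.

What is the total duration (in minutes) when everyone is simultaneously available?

Gita free: 11:15-11:45, 13:30-14:00, 14:15-14:45.
Ulla free: 09:45-13:30, 15:00-17:15 (invert busy blocks within the working day).
Farrukh free: 09:15-12:30, 17:15-18:00.
Mei free: 10:15-13:45, 15:00-15:45 (invert busy blocks within the working day).
Gita ∩ Ulla: 11:15-11:45.
Gita ∩ Ulla ∩ Farrukh: 11:15-11:45.
Gita ∩ Ulla ∩ Farrukh ∩ Mei: 11:15-11:45.
So the common availability across everyone is 11:15-11:45.
That's a single block of 30 minutes.

30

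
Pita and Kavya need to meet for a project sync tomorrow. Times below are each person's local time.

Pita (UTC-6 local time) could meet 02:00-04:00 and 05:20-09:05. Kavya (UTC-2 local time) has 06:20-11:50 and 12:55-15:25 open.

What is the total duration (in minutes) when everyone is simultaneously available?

260

Pita in UTC: 08:00-10:00, 11:20-15:05 (add 6h to convert from UTC-6).
Kavya in UTC: 08:20-13:50, 14:55-17:25 (add 2h to convert from UTC-2).
Pita ∩ Kavya: 08:20-10:00, 11:20-13:50, 14:55-15:05.
So the common availability across everyone is 08:20-10:00, 11:20-13:50, 14:55-15:05.
Summing the common windows: 100 + 150 + 10 = 260 minutes.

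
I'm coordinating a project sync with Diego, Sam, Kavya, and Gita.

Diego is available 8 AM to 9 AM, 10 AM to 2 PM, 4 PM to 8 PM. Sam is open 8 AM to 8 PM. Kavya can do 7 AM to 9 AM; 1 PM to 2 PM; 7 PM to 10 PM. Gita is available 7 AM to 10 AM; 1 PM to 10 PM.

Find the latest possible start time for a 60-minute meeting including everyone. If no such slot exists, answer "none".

Diego ∩ Sam: 08:00-09:00, 10:00-14:00, 16:00-20:00.
Diego ∩ Sam ∩ Kavya: 08:00-09:00, 13:00-14:00, 19:00-20:00.
Diego ∩ Sam ∩ Kavya ∩ Gita: 08:00-09:00, 13:00-14:00, 19:00-20:00.
The last common window of at least 60 minutes is 19:00-20:00; a 60-minute meeting can start as late as 19:00 and still end by 20:00.

19:00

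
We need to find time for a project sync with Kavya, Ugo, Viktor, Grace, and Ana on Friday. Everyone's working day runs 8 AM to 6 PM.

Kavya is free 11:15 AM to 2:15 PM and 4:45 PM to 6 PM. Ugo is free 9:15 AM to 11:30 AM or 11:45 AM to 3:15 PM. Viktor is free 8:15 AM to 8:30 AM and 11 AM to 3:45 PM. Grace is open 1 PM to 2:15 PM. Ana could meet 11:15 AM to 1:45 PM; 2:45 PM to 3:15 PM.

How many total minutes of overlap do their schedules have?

Kavya ∩ Ugo: 11:15-11:30, 11:45-14:15.
Kavya ∩ Ugo ∩ Viktor: 11:15-11:30, 11:45-14:15.
Kavya ∩ Ugo ∩ Viktor ∩ Grace: 13:00-14:15.
Kavya ∩ Ugo ∩ Viktor ∩ Grace ∩ Ana: 13:00-13:45.
That's a single block of 45 minutes.

45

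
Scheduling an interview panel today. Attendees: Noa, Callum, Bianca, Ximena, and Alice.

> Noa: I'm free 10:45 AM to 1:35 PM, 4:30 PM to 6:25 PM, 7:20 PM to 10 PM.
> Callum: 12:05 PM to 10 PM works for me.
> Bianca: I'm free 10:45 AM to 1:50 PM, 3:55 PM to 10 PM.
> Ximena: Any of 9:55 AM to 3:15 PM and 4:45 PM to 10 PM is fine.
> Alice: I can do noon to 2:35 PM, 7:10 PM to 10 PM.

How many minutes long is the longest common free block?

160

Noa ∩ Callum: 12:05-13:35, 16:30-18:25, 19:20-22:00.
Noa ∩ Callum ∩ Bianca: 12:05-13:35, 16:30-18:25, 19:20-22:00.
Noa ∩ Callum ∩ Bianca ∩ Ximena: 12:05-13:35, 16:45-18:25, 19:20-22:00.
Noa ∩ Callum ∩ Bianca ∩ Ximena ∩ Alice: 12:05-13:35, 19:20-22:00.
Those are the intersection windows.
The longest is 19:20-22:00 at 160 minutes.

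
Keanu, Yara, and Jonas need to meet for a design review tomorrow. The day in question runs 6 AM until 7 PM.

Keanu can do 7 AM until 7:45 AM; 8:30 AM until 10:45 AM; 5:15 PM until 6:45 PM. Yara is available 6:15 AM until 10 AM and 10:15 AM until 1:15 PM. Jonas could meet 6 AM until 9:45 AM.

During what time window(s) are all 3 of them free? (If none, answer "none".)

07:00-07:45, 08:30-09:45

Keanu ∩ Yara: 07:00-07:45, 08:30-10:00, 10:15-10:45.
Keanu ∩ Yara ∩ Jonas: 07:00-07:45, 08:30-09:45.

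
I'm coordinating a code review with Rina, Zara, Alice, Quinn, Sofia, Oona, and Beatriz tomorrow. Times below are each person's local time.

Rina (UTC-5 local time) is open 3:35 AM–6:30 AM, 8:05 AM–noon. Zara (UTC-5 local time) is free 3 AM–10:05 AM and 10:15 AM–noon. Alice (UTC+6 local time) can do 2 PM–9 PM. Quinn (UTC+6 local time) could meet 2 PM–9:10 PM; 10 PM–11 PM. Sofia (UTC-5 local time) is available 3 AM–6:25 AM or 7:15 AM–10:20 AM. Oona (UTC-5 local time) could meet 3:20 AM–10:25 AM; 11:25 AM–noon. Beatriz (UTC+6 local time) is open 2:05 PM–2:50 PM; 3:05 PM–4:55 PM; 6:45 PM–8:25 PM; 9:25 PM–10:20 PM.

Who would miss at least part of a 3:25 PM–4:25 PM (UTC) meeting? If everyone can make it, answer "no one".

Rina in UTC: 08:35-11:30, 13:05-17:00 (add 5h to convert from UTC-5).
Zara in UTC: 08:00-15:05, 15:15-17:00 (add 5h to convert from UTC-5).
Alice in UTC: 08:00-15:00 (subtract 6h to convert from UTC+6).
Quinn in UTC: 08:00-15:10, 16:00-17:00 (subtract 6h to convert from UTC+6).
Sofia in UTC: 08:00-11:25, 12:15-15:20 (add 5h to convert from UTC-5).
Oona in UTC: 08:20-15:25, 16:25-17:00 (add 5h to convert from UTC-5).
Beatriz in UTC: 08:05-08:50, 09:05-10:55, 12:45-14:25, 15:25-16:20 (subtract 6h to convert from UTC+6).
Rina: free for 15:25-16:25. Zara: free for 15:25-16:25. Alice: not fully free for 15:25-16:25. Quinn: not fully free for 15:25-16:25. Sofia: not fully free for 15:25-16:25. Oona: not fully free for 15:25-16:25. Beatriz: not fully free for 15:25-16:25.

Alice, Beatriz, Oona, Quinn, Sofia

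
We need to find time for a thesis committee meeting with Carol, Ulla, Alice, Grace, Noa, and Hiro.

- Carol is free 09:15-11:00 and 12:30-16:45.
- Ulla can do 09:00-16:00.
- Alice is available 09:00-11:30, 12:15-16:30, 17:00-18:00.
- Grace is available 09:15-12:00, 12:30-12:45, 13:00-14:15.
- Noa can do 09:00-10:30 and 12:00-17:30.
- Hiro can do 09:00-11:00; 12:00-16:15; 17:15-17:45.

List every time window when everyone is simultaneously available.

09:15-10:30, 12:30-12:45, 13:00-14:15

Carol ∩ Ulla: 09:15-11:00, 12:30-16:00.
Carol ∩ Ulla ∩ Alice: 09:15-11:00, 12:30-16:00.
Carol ∩ Ulla ∩ Alice ∩ Grace: 09:15-11:00, 12:30-12:45, 13:00-14:15.
Carol ∩ Ulla ∩ Alice ∩ Grace ∩ Noa: 09:15-10:30, 12:30-12:45, 13:00-14:15.
Carol ∩ Ulla ∩ Alice ∩ Grace ∩ Noa ∩ Hiro: 09:15-10:30, 12:30-12:45, 13:00-14:15.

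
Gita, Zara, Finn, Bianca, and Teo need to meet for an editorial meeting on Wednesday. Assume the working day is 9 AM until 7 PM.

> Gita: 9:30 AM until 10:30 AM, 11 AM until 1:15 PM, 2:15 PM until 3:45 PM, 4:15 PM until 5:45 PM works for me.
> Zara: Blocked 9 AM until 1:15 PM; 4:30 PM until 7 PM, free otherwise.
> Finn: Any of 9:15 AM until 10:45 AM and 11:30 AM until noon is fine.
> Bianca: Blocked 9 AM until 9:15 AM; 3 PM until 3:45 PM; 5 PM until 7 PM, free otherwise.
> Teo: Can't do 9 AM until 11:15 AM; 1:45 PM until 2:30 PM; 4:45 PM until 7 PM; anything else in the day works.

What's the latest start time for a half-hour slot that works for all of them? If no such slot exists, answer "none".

none

Gita free: 09:30-10:30, 11:00-13:15, 14:15-15:45, 16:15-17:45.
Zara free: 13:15-16:30 (invert busy blocks within the working day).
Finn free: 09:15-10:45, 11:30-12:00.
Bianca free: 09:15-15:00, 15:45-17:00 (invert busy blocks within the working day).
Teo free: 11:15-13:45, 14:30-16:45 (invert busy blocks within the working day).
Gita ∩ Zara: 14:15-15:45, 16:15-16:30.
Gita ∩ Zara ∩ Finn: ∅.
Gita ∩ Zara ∩ Finn ∩ Bianca: ∅.
Gita ∩ Zara ∩ Finn ∩ Bianca ∩ Teo: ∅.
There is no time when everyone is free.
No common window is at least 30 minutes long.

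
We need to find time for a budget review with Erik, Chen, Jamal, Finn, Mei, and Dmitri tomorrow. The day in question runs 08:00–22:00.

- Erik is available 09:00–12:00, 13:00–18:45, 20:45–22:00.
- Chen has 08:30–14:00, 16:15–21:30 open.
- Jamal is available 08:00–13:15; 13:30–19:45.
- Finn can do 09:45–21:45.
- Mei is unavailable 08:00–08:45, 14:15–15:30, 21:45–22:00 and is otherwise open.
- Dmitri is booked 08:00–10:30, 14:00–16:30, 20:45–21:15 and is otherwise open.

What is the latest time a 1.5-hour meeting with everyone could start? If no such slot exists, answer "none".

Erik free: 09:00-12:00, 13:00-18:45, 20:45-22:00.
Chen free: 08:30-14:00, 16:15-21:30.
Jamal free: 08:00-13:15, 13:30-19:45.
Finn free: 09:45-21:45.
Mei free: 08:45-14:15, 15:30-21:45 (invert busy blocks within the working day).
Dmitri free: 10:30-14:00, 16:30-20:45, 21:15-22:00 (invert busy blocks within the working day).
Erik ∩ Chen: 09:00-12:00, 13:00-14:00, 16:15-18:45, 20:45-21:30.
Erik ∩ Chen ∩ Jamal: 09:00-12:00, 13:00-13:15, 13:30-14:00, 16:15-18:45.
Erik ∩ Chen ∩ Jamal ∩ Finn: 09:45-12:00, 13:00-13:15, 13:30-14:00, 16:15-18:45.
Erik ∩ Chen ∩ Jamal ∩ Finn ∩ Mei: 09:45-12:00, 13:00-13:15, 13:30-14:00, 16:15-18:45.
Erik ∩ Chen ∩ Jamal ∩ Finn ∩ Mei ∩ Dmitri: 10:30-12:00, 13:00-13:15, 13:30-14:00, 16:30-18:45.
So the common availability across everyone is 10:30-12:00, 13:00-13:15, 13:30-14:00, 16:30-18:45.
The last common window of at least 90 minutes is 16:30-18:45; a 90-minute meeting can start as late as 17:15 and still end by 18:45.

17:15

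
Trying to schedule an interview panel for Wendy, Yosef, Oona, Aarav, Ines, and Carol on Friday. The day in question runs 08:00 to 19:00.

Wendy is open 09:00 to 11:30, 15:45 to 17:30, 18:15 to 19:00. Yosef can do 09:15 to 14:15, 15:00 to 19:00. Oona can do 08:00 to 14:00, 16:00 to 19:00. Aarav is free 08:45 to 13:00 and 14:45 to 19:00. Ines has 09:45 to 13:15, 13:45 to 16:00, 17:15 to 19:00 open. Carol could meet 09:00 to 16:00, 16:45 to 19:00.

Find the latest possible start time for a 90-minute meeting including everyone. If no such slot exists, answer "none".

Wendy ∩ Yosef: 09:15-11:30, 15:45-17:30, 18:15-19:00.
Wendy ∩ Yosef ∩ Oona: 09:15-11:30, 16:00-17:30, 18:15-19:00.
Wendy ∩ Yosef ∩ Oona ∩ Aarav: 09:15-11:30, 16:00-17:30, 18:15-19:00.
Wendy ∩ Yosef ∩ Oona ∩ Aarav ∩ Ines: 09:45-11:30, 17:15-17:30, 18:15-19:00.
Wendy ∩ Yosef ∩ Oona ∩ Aarav ∩ Ines ∩ Carol: 09:45-11:30, 17:15-17:30, 18:15-19:00.
The last common window of at least 90 minutes is 09:45-11:30; a 90-minute meeting can start as late as 10:00 and still end by 11:30.

10:00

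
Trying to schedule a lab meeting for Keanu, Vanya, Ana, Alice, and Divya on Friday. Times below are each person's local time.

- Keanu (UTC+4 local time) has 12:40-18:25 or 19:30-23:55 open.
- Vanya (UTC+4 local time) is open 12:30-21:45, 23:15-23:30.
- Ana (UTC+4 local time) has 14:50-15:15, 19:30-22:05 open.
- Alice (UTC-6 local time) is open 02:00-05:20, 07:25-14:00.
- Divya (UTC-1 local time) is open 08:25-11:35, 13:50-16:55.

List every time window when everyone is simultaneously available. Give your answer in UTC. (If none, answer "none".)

10:50-11:15, 15:30-17:45

Keanu in UTC: 08:40-14:25, 15:30-19:55 (subtract 4h to convert from UTC+4).
Vanya in UTC: 08:30-17:45, 19:15-19:30 (subtract 4h to convert from UTC+4).
Ana in UTC: 10:50-11:15, 15:30-18:05 (subtract 4h to convert from UTC+4).
Alice in UTC: 08:00-11:20, 13:25-20:00 (add 6h to convert from UTC-6).
Divya in UTC: 09:25-12:35, 14:50-17:55 (add 1h to convert from UTC-1).
Keanu ∩ Vanya: 08:40-14:25, 15:30-17:45, 19:15-19:30.
Keanu ∩ Vanya ∩ Ana: 10:50-11:15, 15:30-17:45.
Keanu ∩ Vanya ∩ Ana ∩ Alice: 10:50-11:15, 15:30-17:45.
Keanu ∩ Vanya ∩ Ana ∩ Alice ∩ Divya: 10:50-11:15, 15:30-17:45.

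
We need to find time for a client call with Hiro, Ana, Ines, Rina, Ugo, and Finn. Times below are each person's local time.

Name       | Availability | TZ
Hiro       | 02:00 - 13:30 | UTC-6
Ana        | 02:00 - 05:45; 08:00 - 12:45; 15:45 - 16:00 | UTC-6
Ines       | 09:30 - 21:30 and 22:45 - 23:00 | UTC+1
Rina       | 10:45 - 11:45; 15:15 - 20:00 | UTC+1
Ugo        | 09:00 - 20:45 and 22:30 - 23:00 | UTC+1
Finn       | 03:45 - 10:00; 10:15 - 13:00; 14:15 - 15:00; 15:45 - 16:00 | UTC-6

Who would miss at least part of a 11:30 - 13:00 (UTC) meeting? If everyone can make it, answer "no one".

Ana, Rina

Hiro in UTC: 08:00-19:30 (add 6h to convert from UTC-6).
Ana in UTC: 08:00-11:45, 14:00-18:45, 21:45-22:00 (add 6h to convert from UTC-6).
Ines in UTC: 08:30-20:30, 21:45-22:00 (subtract 1h to convert from UTC+1).
Rina in UTC: 09:45-10:45, 14:15-19:00 (subtract 1h to convert from UTC+1).
Ugo in UTC: 08:00-19:45, 21:30-22:00 (subtract 1h to convert from UTC+1).
Finn in UTC: 09:45-16:00, 16:15-19:00, 20:15-21:00, 21:45-22:00 (add 6h to convert from UTC-6).
Hiro: free for 11:30-13:00. Ana: not fully free for 11:30-13:00. Ines: free for 11:30-13:00. Rina: not fully free for 11:30-13:00. Ugo: free for 11:30-13:00. Finn: free for 11:30-13:00.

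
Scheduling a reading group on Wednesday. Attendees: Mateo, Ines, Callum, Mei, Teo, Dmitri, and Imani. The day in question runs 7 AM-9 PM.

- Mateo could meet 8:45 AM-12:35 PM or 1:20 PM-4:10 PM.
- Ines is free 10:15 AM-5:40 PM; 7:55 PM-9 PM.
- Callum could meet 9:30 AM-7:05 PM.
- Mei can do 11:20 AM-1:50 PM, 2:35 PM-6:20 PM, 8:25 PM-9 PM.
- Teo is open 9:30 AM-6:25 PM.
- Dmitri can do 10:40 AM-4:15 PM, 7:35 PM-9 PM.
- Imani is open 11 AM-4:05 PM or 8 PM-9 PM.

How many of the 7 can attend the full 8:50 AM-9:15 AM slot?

1

Mateo can make the full 08:50-09:15 slot — that's 1.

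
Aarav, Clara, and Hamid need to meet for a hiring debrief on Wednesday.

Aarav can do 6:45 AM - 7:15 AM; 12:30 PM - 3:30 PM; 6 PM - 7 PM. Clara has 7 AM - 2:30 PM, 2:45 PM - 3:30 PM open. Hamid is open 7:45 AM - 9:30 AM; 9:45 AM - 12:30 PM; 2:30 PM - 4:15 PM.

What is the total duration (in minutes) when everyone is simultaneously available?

45

Aarav ∩ Clara: 07:00-07:15, 12:30-14:30, 14:45-15:30.
Aarav ∩ Clara ∩ Hamid: 14:45-15:30.
That's a single block of 45 minutes.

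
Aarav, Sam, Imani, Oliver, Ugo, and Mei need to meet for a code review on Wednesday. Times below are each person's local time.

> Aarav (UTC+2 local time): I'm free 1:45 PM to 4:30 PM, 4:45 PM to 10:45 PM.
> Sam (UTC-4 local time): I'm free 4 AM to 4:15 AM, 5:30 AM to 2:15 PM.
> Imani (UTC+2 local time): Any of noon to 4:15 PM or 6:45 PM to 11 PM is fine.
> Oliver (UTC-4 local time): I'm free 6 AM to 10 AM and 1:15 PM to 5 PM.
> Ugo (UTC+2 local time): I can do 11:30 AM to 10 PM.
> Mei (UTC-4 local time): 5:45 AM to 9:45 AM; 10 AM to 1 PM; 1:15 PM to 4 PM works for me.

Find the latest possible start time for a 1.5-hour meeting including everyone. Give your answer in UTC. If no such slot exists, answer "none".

Aarav in UTC: 11:45-14:30, 14:45-20:45 (subtract 2h to convert from UTC+2).
Sam in UTC: 08:00-08:15, 09:30-18:15 (add 4h to convert from UTC-4).
Imani in UTC: 10:00-14:15, 16:45-21:00 (subtract 2h to convert from UTC+2).
Oliver in UTC: 10:00-14:00, 17:15-21:00 (add 4h to convert from UTC-4).
Ugo in UTC: 09:30-20:00 (subtract 2h to convert from UTC+2).
Mei in UTC: 09:45-13:45, 14:00-17:00, 17:15-20:00 (add 4h to convert from UTC-4).
Aarav ∩ Sam: 11:45-14:30, 14:45-18:15.
Aarav ∩ Sam ∩ Imani: 11:45-14:15, 16:45-18:15.
Aarav ∩ Sam ∩ Imani ∩ Oliver: 11:45-14:00, 17:15-18:15.
Aarav ∩ Sam ∩ Imani ∩ Oliver ∩ Ugo: 11:45-14:00, 17:15-18:15.
Aarav ∩ Sam ∩ Imani ∩ Oliver ∩ Ugo ∩ Mei: 11:45-13:45, 17:15-18:15.
The last common window of at least 90 minutes is 11:45-13:45; a 90-minute meeting can start as late as 12:15 and still end by 13:45.

12:15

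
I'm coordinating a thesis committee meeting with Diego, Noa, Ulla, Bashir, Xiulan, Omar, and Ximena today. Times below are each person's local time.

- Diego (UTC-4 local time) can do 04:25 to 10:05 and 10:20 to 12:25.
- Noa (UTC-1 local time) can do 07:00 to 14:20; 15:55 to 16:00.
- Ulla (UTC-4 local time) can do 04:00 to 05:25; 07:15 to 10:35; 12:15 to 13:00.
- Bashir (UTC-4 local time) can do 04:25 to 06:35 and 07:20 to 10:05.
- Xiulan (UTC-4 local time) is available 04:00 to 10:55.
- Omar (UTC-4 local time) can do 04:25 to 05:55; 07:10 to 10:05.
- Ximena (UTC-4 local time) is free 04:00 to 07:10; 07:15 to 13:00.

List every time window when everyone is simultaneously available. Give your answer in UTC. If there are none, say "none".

Diego in UTC: 08:25-14:05, 14:20-16:25 (add 4h to convert from UTC-4).
Noa in UTC: 08:00-15:20, 16:55-17:00 (add 1h to convert from UTC-1).
Ulla in UTC: 08:00-09:25, 11:15-14:35, 16:15-17:00 (add 4h to convert from UTC-4).
Bashir in UTC: 08:25-10:35, 11:20-14:05 (add 4h to convert from UTC-4).
Xiulan in UTC: 08:00-14:55 (add 4h to convert from UTC-4).
Omar in UTC: 08:25-09:55, 11:10-14:05 (add 4h to convert from UTC-4).
Ximena in UTC: 08:00-11:10, 11:15-17:00 (add 4h to convert from UTC-4).
Diego ∩ Noa: 08:25-14:05, 14:20-15:20.
Diego ∩ Noa ∩ Ulla: 08:25-09:25, 11:15-14:05, 14:20-14:35.
Diego ∩ Noa ∩ Ulla ∩ Bashir: 08:25-09:25, 11:20-14:05.
Diego ∩ Noa ∩ Ulla ∩ Bashir ∩ Xiulan: 08:25-09:25, 11:20-14:05.
Diego ∩ Noa ∩ Ulla ∩ Bashir ∩ Xiulan ∩ Omar: 08:25-09:25, 11:20-14:05.
Diego ∩ Noa ∩ Ulla ∩ Bashir ∩ Xiulan ∩ Omar ∩ Ximena: 08:25-09:25, 11:20-14:05.
Those are the intersection windows.

08:25-09:25, 11:20-14:05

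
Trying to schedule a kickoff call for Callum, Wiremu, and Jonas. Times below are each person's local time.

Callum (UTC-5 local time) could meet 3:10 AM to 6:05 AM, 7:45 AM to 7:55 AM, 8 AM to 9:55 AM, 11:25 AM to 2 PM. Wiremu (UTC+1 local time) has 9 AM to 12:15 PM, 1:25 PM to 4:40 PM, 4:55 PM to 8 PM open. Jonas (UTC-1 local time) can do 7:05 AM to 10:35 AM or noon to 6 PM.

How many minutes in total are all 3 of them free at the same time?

Callum in UTC: 08:10-11:05, 12:45-12:55, 13:00-14:55, 16:25-19:00 (add 5h to convert from UTC-5).
Wiremu in UTC: 08:00-11:15, 12:25-15:40, 15:55-19:00 (subtract 1h to convert from UTC+1).
Jonas in UTC: 08:05-11:35, 13:00-19:00 (add 1h to convert from UTC-1).
Callum ∩ Wiremu: 08:10-11:05, 12:45-12:55, 13:00-14:55, 16:25-19:00.
Callum ∩ Wiremu ∩ Jonas: 08:10-11:05, 13:00-14:55, 16:25-19:00.
Summing the common windows: 175 + 115 + 155 = 445 minutes.

445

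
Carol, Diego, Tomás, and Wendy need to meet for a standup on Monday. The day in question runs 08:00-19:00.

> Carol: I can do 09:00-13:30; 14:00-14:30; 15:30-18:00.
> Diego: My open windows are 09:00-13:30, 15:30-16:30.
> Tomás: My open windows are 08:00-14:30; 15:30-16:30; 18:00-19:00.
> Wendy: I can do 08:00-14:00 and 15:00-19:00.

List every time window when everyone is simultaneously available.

Carol ∩ Diego: 09:00-13:30, 15:30-16:30.
Carol ∩ Diego ∩ Tomás: 09:00-13:30, 15:30-16:30.
Carol ∩ Diego ∩ Tomás ∩ Wendy: 09:00-13:30, 15:30-16:30.
Those are the intersection windows.

09:00-13:30, 15:30-16:30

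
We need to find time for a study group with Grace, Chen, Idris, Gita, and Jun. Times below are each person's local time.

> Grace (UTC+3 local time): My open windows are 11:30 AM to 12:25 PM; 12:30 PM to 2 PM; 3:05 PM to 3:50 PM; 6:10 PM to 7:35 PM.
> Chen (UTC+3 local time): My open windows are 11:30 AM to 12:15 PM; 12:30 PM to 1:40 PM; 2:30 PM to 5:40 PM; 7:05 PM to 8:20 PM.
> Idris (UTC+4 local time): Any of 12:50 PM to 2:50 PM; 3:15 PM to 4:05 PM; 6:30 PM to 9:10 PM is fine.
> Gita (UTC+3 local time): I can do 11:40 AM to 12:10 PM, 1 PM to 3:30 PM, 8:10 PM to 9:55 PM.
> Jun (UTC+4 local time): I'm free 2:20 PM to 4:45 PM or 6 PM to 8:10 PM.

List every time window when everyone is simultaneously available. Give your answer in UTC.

Grace in UTC: 08:30-09:25, 09:30-11:00, 12:05-12:50, 15:10-16:35 (subtract 3h to convert from UTC+3).
Chen in UTC: 08:30-09:15, 09:30-10:40, 11:30-14:40, 16:05-17:20 (subtract 3h to convert from UTC+3).
Idris in UTC: 08:50-10:50, 11:15-12:05, 14:30-17:10 (subtract 4h to convert from UTC+4).
Gita in UTC: 08:40-09:10, 10:00-12:30, 17:10-18:55 (subtract 3h to convert from UTC+3).
Jun in UTC: 10:20-12:45, 14:00-16:10 (subtract 4h to convert from UTC+4).
Grace ∩ Chen: 08:30-09:15, 09:30-10:40, 12:05-12:50, 16:05-16:35.
Grace ∩ Chen ∩ Idris: 08:50-09:15, 09:30-10:40, 16:05-16:35.
Grace ∩ Chen ∩ Idris ∩ Gita: 08:50-09:10, 10:00-10:40.
Grace ∩ Chen ∩ Idris ∩ Gita ∩ Jun: 10:20-10:40.
Those are the intersection windows.

10:20-10:40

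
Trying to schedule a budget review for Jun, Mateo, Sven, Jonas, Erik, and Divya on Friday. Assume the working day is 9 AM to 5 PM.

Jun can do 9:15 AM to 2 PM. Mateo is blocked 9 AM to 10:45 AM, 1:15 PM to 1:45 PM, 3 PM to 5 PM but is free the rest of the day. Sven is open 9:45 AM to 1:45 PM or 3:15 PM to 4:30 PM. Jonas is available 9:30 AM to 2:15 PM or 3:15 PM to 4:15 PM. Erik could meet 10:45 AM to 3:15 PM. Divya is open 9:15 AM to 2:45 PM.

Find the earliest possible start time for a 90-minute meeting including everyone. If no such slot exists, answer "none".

Jun free: 09:15-14:00.
Mateo free: 10:45-13:15, 13:45-15:00 (invert busy blocks within the working day).
Sven free: 09:45-13:45, 15:15-16:30.
Jonas free: 09:30-14:15, 15:15-16:15.
Erik free: 10:45-15:15.
Divya free: 09:15-14:45.
Jun ∩ Mateo: 10:45-13:15, 13:45-14:00.
Jun ∩ Mateo ∩ Sven: 10:45-13:15.
Jun ∩ Mateo ∩ Sven ∩ Jonas: 10:45-13:15.
Jun ∩ Mateo ∩ Sven ∩ Jonas ∩ Erik: 10:45-13:15.
Jun ∩ Mateo ∩ Sven ∩ Jonas ∩ Erik ∩ Divya: 10:45-13:15.
The first common window of at least 90 minutes is 10:45-13:15, so the earliest start is 10:45.

10:45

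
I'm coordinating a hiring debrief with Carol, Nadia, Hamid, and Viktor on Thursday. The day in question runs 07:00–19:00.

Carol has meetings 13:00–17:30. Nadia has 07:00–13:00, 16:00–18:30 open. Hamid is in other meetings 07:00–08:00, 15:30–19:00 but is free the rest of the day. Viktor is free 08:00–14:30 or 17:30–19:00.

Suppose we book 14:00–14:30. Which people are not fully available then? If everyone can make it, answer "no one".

Carol, Nadia

Carol free: 07:00-13:00, 17:30-19:00 (invert busy blocks within the working day).
Nadia free: 07:00-13:00, 16:00-18:30.
Hamid free: 08:00-15:30 (invert busy blocks within the working day).
Viktor free: 08:00-14:30, 17:30-19:00.
Carol: not fully free for 14:00-14:30. Nadia: not fully free for 14:00-14:30. Hamid: free for 14:00-14:30. Viktor: free for 14:00-14:30.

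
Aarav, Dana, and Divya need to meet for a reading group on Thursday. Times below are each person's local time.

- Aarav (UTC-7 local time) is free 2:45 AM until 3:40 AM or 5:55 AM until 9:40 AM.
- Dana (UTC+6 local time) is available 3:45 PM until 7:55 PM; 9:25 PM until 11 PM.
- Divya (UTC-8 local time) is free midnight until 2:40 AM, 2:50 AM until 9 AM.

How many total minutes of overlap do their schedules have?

Aarav in UTC: 09:45-10:40, 12:55-16:40 (add 7h to convert from UTC-7).
Dana in UTC: 09:45-13:55, 15:25-17:00 (subtract 6h to convert from UTC+6).
Divya in UTC: 08:00-10:40, 10:50-17:00 (add 8h to convert from UTC-8).
Aarav ∩ Dana: 09:45-10:40, 12:55-13:55, 15:25-16:40.
Aarav ∩ Dana ∩ Divya: 09:45-10:40, 12:55-13:55, 15:25-16:40.
So the common availability across everyone is 09:45-10:40, 12:55-13:55, 15:25-16:40.
Summing the common windows: 55 + 60 + 75 = 190 minutes.

190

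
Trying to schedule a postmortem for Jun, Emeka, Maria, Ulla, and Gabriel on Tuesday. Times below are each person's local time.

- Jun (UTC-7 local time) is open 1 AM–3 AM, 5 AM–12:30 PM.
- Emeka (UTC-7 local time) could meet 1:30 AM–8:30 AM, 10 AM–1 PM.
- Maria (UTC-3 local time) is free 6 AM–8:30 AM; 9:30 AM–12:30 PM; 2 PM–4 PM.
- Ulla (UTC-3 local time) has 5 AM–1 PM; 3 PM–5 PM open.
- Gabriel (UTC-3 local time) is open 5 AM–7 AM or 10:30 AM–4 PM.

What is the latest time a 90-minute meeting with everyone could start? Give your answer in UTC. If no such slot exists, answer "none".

Jun in UTC: 08:00-10:00, 12:00-19:30 (add 7h to convert from UTC-7).
Emeka in UTC: 08:30-15:30, 17:00-20:00 (add 7h to convert from UTC-7).
Maria in UTC: 09:00-11:30, 12:30-15:30, 17:00-19:00 (add 3h to convert from UTC-3).
Ulla in UTC: 08:00-16:00, 18:00-20:00 (add 3h to convert from UTC-3).
Gabriel in UTC: 08:00-10:00, 13:30-19:00 (add 3h to convert from UTC-3).
Jun ∩ Emeka: 08:30-10:00, 12:00-15:30, 17:00-19:30.
Jun ∩ Emeka ∩ Maria: 09:00-10:00, 12:30-15:30, 17:00-19:00.
Jun ∩ Emeka ∩ Maria ∩ Ulla: 09:00-10:00, 12:30-15:30, 18:00-19:00.
Jun ∩ Emeka ∩ Maria ∩ Ulla ∩ Gabriel: 09:00-10:00, 13:30-15:30, 18:00-19:00.
So the common availability across everyone is 09:00-10:00, 13:30-15:30, 18:00-19:00.
The last common window of at least 90 minutes is 13:30-15:30; a 90-minute meeting can start as late as 14:00 and still end by 15:30.

14:00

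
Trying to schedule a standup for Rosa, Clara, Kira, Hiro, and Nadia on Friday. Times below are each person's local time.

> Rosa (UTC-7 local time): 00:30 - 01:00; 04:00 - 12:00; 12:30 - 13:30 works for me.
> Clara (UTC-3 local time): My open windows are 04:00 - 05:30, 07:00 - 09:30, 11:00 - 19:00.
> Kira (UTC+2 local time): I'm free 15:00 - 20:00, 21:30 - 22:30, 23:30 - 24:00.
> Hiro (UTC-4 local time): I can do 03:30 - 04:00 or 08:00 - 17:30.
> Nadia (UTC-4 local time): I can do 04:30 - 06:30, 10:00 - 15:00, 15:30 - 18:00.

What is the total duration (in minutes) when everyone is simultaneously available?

300

Rosa in UTC: 07:30-08:00, 11:00-19:00, 19:30-20:30 (add 7h to convert from UTC-7).
Clara in UTC: 07:00-08:30, 10:00-12:30, 14:00-22:00 (add 3h to convert from UTC-3).
Kira in UTC: 13:00-18:00, 19:30-20:30, 21:30-22:00 (subtract 2h to convert from UTC+2).
Hiro in UTC: 07:30-08:00, 12:00-21:30 (add 4h to convert from UTC-4).
Nadia in UTC: 08:30-10:30, 14:00-19:00, 19:30-22:00 (add 4h to convert from UTC-4).
Rosa ∩ Clara: 07:30-08:00, 11:00-12:30, 14:00-19:00, 19:30-20:30.
Rosa ∩ Clara ∩ Kira: 14:00-18:00, 19:30-20:30.
Rosa ∩ Clara ∩ Kira ∩ Hiro: 14:00-18:00, 19:30-20:30.
Rosa ∩ Clara ∩ Kira ∩ Hiro ∩ Nadia: 14:00-18:00, 19:30-20:30.
Summing the common windows: 240 + 60 = 300 minutes.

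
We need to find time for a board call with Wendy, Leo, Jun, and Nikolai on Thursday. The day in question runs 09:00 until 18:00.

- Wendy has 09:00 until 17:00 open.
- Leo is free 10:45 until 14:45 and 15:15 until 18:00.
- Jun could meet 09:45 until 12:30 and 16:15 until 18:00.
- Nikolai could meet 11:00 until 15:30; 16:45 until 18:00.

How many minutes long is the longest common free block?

90

Wendy ∩ Leo: 10:45-14:45, 15:15-17:00.
Wendy ∩ Leo ∩ Jun: 10:45-12:30, 16:15-17:00.
Wendy ∩ Leo ∩ Jun ∩ Nikolai: 11:00-12:30, 16:45-17:00.
Those are the intersection windows.
The longest is 11:00-12:30 at 90 minutes.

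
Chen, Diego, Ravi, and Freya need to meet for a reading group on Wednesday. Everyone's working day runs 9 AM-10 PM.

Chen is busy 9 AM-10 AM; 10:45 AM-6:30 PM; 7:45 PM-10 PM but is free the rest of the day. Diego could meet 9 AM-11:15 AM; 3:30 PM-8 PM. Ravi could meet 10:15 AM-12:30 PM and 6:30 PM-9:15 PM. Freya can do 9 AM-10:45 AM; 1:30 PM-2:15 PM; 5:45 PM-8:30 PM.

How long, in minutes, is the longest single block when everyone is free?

Chen free: 10:00-10:45, 18:30-19:45 (invert busy blocks within the working day).
Diego free: 09:00-11:15, 15:30-20:00.
Ravi free: 10:15-12:30, 18:30-21:15.
Freya free: 09:00-10:45, 13:30-14:15, 17:45-20:30.
Chen ∩ Diego: 10:00-10:45, 18:30-19:45.
Chen ∩ Diego ∩ Ravi: 10:15-10:45, 18:30-19:45.
Chen ∩ Diego ∩ Ravi ∩ Freya: 10:15-10:45, 18:30-19:45.
The longest is 18:30-19:45 at 75 minutes.

75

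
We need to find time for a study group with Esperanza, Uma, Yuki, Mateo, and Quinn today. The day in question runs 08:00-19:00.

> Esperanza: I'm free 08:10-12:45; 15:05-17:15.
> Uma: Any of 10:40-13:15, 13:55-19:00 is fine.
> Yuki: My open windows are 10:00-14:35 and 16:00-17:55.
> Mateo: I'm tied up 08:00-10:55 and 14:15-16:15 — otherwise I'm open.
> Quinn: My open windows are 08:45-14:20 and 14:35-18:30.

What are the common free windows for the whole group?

Esperanza free: 08:10-12:45, 15:05-17:15.
Uma free: 10:40-13:15, 13:55-19:00.
Yuki free: 10:00-14:35, 16:00-17:55.
Mateo free: 10:55-14:15, 16:15-19:00 (invert busy blocks within the working day).
Quinn free: 08:45-14:20, 14:35-18:30.
Esperanza ∩ Uma: 10:40-12:45, 15:05-17:15.
Esperanza ∩ Uma ∩ Yuki: 10:40-12:45, 16:00-17:15.
Esperanza ∩ Uma ∩ Yuki ∩ Mateo: 10:55-12:45, 16:15-17:15.
Esperanza ∩ Uma ∩ Yuki ∩ Mateo ∩ Quinn: 10:55-12:45, 16:15-17:15.

10:55-12:45, 16:15-17:15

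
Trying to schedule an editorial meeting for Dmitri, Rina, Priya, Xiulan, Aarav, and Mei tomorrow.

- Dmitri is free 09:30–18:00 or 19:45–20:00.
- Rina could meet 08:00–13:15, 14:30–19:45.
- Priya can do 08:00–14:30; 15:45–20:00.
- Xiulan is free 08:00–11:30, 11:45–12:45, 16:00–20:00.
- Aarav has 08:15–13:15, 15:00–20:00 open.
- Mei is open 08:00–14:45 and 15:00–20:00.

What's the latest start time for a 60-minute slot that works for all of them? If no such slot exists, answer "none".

Dmitri ∩ Rina: 09:30-13:15, 14:30-18:00.
Dmitri ∩ Rina ∩ Priya: 09:30-13:15, 15:45-18:00.
Dmitri ∩ Rina ∩ Priya ∩ Xiulan: 09:30-11:30, 11:45-12:45, 16:00-18:00.
Dmitri ∩ Rina ∩ Priya ∩ Xiulan ∩ Aarav: 09:30-11:30, 11:45-12:45, 16:00-18:00.
Dmitri ∩ Rina ∩ Priya ∩ Xiulan ∩ Aarav ∩ Mei: 09:30-11:30, 11:45-12:45, 16:00-18:00.
The last common window of at least 60 minutes is 16:00-18:00; a 60-minute meeting can start as late as 17:00 and still end by 18:00.

17:00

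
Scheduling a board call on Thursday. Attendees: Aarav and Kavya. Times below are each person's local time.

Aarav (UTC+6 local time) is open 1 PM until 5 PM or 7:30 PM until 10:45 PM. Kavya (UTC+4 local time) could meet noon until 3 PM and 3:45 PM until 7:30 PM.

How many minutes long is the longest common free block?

180

Aarav in UTC: 07:00-11:00, 13:30-16:45 (subtract 6h to convert from UTC+6).
Kavya in UTC: 08:00-11:00, 11:45-15:30 (subtract 4h to convert from UTC+4).
Aarav ∩ Kavya: 08:00-11:00, 13:30-15:30.
The longest is 08:00-11:00 at 180 minutes.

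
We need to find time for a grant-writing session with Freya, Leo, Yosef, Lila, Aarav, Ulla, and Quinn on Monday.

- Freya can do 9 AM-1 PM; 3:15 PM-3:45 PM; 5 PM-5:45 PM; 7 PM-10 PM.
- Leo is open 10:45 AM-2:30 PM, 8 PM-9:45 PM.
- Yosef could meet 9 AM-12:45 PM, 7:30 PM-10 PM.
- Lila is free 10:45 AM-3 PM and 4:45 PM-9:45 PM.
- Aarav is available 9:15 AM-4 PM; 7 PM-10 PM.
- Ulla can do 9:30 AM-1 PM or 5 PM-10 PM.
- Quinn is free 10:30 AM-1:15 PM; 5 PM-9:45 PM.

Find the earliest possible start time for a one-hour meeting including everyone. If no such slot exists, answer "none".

10:45

Freya ∩ Leo: 10:45-13:00, 20:00-21:45.
Freya ∩ Leo ∩ Yosef: 10:45-12:45, 20:00-21:45.
Freya ∩ Leo ∩ Yosef ∩ Lila: 10:45-12:45, 20:00-21:45.
Freya ∩ Leo ∩ Yosef ∩ Lila ∩ Aarav: 10:45-12:45, 20:00-21:45.
Freya ∩ Leo ∩ Yosef ∩ Lila ∩ Aarav ∩ Ulla: 10:45-12:45, 20:00-21:45.
Freya ∩ Leo ∩ Yosef ∩ Lila ∩ Aarav ∩ Ulla ∩ Quinn: 10:45-12:45, 20:00-21:45.
So the common availability across everyone is 10:45-12:45, 20:00-21:45.
The first common window of at least 60 minutes is 10:45-12:45, so the earliest start is 10:45.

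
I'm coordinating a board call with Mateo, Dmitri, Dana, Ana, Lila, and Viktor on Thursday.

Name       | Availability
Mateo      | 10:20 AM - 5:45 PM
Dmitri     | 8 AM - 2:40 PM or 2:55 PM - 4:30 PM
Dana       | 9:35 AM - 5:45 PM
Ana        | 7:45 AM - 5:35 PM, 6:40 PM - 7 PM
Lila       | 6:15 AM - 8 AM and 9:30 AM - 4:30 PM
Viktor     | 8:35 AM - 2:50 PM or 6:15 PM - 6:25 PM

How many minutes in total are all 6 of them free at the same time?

Mateo ∩ Dmitri: 10:20-14:40, 14:55-16:30.
Mateo ∩ Dmitri ∩ Dana: 10:20-14:40, 14:55-16:30.
Mateo ∩ Dmitri ∩ Dana ∩ Ana: 10:20-14:40, 14:55-16:30.
Mateo ∩ Dmitri ∩ Dana ∩ Ana ∩ Lila: 10:20-14:40, 14:55-16:30.
Mateo ∩ Dmitri ∩ Dana ∩ Ana ∩ Lila ∩ Viktor: 10:20-14:40.
That's a single block of 260 minutes.

260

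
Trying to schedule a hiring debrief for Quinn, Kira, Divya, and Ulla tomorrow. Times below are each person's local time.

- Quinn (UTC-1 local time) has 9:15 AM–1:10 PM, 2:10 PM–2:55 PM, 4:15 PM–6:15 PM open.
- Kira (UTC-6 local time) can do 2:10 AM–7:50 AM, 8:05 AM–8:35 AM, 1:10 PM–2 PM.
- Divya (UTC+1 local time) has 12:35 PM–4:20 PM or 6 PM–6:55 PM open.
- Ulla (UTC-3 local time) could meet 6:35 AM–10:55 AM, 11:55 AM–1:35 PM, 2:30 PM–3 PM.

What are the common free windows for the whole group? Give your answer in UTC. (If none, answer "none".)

Quinn in UTC: 10:15-14:10, 15:10-15:55, 17:15-19:15 (add 1h to convert from UTC-1).
Kira in UTC: 08:10-13:50, 14:05-14:35, 19:10-20:00 (add 6h to convert from UTC-6).
Divya in UTC: 11:35-15:20, 17:00-17:55 (subtract 1h to convert from UTC+1).
Ulla in UTC: 09:35-13:55, 14:55-16:35, 17:30-18:00 (add 3h to convert from UTC-3).
Quinn ∩ Kira: 10:15-13:50, 14:05-14:10, 19:10-19:15.
Quinn ∩ Kira ∩ Divya: 11:35-13:50, 14:05-14:10.
Quinn ∩ Kira ∩ Divya ∩ Ulla: 11:35-13:50.

11:35-13:50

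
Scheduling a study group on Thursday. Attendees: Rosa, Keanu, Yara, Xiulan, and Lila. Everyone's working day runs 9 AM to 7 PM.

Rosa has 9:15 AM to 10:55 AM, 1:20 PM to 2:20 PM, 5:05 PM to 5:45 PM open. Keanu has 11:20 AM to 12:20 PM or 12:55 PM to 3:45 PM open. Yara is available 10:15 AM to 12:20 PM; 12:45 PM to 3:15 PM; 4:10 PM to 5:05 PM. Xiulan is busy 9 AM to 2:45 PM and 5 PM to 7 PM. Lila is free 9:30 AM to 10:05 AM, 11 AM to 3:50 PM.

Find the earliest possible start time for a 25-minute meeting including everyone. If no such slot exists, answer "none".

Rosa free: 09:15-10:55, 13:20-14:20, 17:05-17:45.
Keanu free: 11:20-12:20, 12:55-15:45.
Yara free: 10:15-12:20, 12:45-15:15, 16:10-17:05.
Xiulan free: 14:45-17:00 (invert busy blocks within the working day).
Lila free: 09:30-10:05, 11:00-15:50.
Rosa ∩ Keanu: 13:20-14:20.
Rosa ∩ Keanu ∩ Yara: 13:20-14:20.
Rosa ∩ Keanu ∩ Yara ∩ Xiulan: ∅.
Rosa ∩ Keanu ∩ Yara ∩ Xiulan ∩ Lila: ∅.
There is no time when everyone is free.
No common window is at least 25 minutes long.

none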